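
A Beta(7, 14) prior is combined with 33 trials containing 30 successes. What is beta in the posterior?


In conjugate updating:
beta_posterior = beta_prior + (n - k)
= 14 + (33 - 30)
= 14 + 3 = 17

17


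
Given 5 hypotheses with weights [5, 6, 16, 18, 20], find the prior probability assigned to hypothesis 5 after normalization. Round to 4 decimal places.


To normalize, divide each weight by the sum of all weights.
Sum = 65
Prior(H5) = 20/65 = 0.3077

0.3077


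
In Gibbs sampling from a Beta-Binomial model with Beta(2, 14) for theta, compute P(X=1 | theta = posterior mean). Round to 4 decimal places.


Posterior mean = alpha/(alpha+beta) = 2/16 = 0.125
P(X=1|theta=mean) = theta = 0.125

0.125


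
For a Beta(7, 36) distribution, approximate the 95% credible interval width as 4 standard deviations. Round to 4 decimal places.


Variance of Beta(a,b) = ab / ((a+b)^2 * (a+b+1))
= 7*36 / ((43)^2 * 44)
= 0.0031
SD = sqrt(0.0031) = 0.0557
Width = 4 * SD = 0.2226

0.2226


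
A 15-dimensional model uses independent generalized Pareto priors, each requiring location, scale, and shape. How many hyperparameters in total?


Per parameter: 3 (location, scale, and shape).
Total = 15 * 3 = 45

45


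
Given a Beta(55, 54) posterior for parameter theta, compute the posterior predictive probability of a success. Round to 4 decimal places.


For a Beta-Bernoulli model, the predictive probability is the mean:
P(success) = 55/(55+54) = 55/109 = 0.5046

0.5046


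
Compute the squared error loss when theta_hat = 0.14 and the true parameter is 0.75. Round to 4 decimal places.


L = (theta_hat - theta_true)^2
= (0.14 - 0.75)^2
= -0.61^2 = 0.3721

0.3721


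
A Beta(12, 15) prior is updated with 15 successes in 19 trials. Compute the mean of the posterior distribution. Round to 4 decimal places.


After update: Beta(27, 19)
Mean = 27 / (27 + 19) = 27 / 46
= 0.587

0.587


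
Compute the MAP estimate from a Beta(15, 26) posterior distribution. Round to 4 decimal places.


MAP = mode of Beta distribution
= (alpha - 1)/(alpha + beta - 2)
= (15-1)/(15+26-2)
= 14/39 = 0.359

0.359


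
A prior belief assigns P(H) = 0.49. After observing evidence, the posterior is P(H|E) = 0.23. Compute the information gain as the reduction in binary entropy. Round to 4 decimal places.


H(prior) = -0.49*log2(0.49) - 0.51*log2(0.51)
= 0.9997
H(post) = -0.23*log2(0.23) - 0.77*log2(0.77)
= 0.778
IG = 0.9997 - 0.778 = 0.2217

0.2217


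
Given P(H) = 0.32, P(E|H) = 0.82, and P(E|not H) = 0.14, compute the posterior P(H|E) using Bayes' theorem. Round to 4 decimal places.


By Bayes' theorem: P(H|E) = P(E|H)*P(H) / P(E)
P(E) = P(E|H)*P(H) + P(E|not H)*P(not H)
P(E) = 0.82*0.32 + 0.14*0.68 = 0.3576
P(H|E) = 0.82*0.32 / 0.3576 = 0.7338

0.7338


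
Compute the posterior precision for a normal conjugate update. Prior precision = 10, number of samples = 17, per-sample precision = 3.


tau_post = tau_0 + n * tau
= 10 + 17 * 3 = 61

61


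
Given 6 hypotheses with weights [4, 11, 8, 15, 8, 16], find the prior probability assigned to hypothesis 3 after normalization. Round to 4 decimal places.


To normalize, divide each weight by the sum of all weights.
Sum = 62
Prior(H3) = 8/62 = 0.129

0.129


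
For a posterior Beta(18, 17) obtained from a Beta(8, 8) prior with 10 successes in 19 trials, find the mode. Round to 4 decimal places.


Mode = (alpha - 1) / (alpha + beta - 2)
= 17 / 33
= 0.5152

0.5152


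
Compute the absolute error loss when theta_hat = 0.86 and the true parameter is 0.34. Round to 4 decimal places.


L = |theta_hat - theta_true|
= |0.86 - 0.34| = 0.52

0.52


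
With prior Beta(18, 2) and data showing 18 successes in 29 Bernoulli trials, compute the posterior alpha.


Conjugate update: alpha_posterior = alpha_prior + k
= 18 + 18 = 36

36


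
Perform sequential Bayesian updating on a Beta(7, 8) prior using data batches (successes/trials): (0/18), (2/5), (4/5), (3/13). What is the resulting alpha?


Accumulate successes: 9
Posterior alpha = prior alpha + sum of successes
= 7 + 9 = 16

16


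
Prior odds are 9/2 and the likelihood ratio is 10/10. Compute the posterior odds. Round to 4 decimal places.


Posterior odds = prior odds * likelihood ratio
= (9/2) * (10/10)
= 90 / 20
= 4.5

4.5


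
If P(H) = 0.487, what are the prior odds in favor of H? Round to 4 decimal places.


Prior odds = P(H) / (1 - P(H))
= 0.487 / 0.513
= 0.9493

0.9493


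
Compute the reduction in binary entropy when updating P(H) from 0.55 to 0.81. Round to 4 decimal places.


H_before = -p*log2(p) - (1-p)*log2(1-p) for p=0.55: 0.9928
H_after for p=0.81: 0.7015
Reduction = 0.9928 - 0.7015 = 0.2913

0.2913


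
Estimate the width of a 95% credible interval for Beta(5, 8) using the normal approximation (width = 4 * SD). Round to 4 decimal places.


For Beta(a,b): Var = ab/((a+b)^2(a+b+1))
Var = 0.0169, SD = 0.13
Approximate 95% CI width = 4 * 0.13 = 0.5201

0.5201


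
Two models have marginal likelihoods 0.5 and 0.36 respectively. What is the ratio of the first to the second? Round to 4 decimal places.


Evidence ratio = 0.5 / 0.36
= 1.3889

1.3889


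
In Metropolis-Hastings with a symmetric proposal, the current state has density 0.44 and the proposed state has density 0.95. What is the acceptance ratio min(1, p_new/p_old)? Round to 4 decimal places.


Ratio = p_new / p_old = 0.95 / 0.44 = 2.1591
Acceptance = min(1, 2.1591) = 1.0

1.0


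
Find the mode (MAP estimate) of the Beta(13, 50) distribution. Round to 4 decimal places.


For Beta(a,b) with a,b > 1:
Mode = (a-1)/(a+b-2) = (13-1)/(63-2)
= 12/61 = 0.1967

0.1967


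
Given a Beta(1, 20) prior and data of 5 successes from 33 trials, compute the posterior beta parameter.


Number of failures = 33 - 5 = 28
Posterior beta = 20 + 28 = 48

48


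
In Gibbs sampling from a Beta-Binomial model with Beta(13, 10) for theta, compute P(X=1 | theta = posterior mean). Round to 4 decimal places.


Posterior mean = alpha/(alpha+beta) = 13/23 = 0.5652
P(X=1|theta=mean) = theta = 0.5652

0.5652


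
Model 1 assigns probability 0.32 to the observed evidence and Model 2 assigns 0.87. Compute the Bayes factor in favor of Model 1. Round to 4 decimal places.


BF = P(data|M1) / P(data|M2)
= 0.32 / 0.87 = 0.3678

0.3678


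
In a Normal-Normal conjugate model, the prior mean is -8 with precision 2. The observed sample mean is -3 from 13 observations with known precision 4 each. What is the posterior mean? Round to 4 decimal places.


Posterior precision = tau0 + n*tau = 2 + 13*4 = 54
Posterior mean = (tau0*mu0 + n*tau*xbar) / posterior_precision
= (2*-8 + 13*4*-3) / 54
= -172 / 54 = -3.1852

-3.1852


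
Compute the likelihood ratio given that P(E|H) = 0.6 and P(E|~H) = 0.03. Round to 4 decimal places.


LR = P(E|H) / P(E|~H)
= 0.6 / 0.03 = 20.0

20.0


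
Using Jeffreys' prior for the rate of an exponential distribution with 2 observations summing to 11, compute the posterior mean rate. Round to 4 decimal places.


Jeffreys' prior leads to posterior Gamma(2, 11).
Mean = 2/11 = 0.1818

0.1818


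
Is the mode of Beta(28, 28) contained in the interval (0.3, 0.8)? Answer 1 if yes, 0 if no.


Mode = (a-1)/(a+b-2) = 27/54 = 0.5
Interval: (0.3, 0.8)
Contains mode? 1

1


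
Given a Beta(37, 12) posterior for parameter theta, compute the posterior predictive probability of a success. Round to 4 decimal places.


For a Beta-Bernoulli model, the predictive probability is the mean:
P(success) = 37/(37+12) = 37/49 = 0.7551

0.7551


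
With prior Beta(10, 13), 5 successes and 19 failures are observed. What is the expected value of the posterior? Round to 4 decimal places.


Posterior = Beta(15, 32)
E[theta] = alpha/(alpha+beta)
= 15/47 = 0.3191

0.3191


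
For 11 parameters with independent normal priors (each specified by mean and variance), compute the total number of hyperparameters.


A normal prior has 2 hyperparameters per parameter.
Total = 11 * 2 = 22

22


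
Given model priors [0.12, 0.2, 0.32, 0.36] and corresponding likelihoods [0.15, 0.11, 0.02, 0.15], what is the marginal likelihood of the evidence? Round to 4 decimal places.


P(E) = sum_i P(M_i) P(E|M_i)
= 0.018 + 0.022 + 0.0064 + 0.054
= 0.1004

0.1004


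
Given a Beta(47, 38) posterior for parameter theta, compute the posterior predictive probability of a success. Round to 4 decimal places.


For a Beta-Bernoulli model, the predictive probability is the mean:
P(success) = 47/(47+38) = 47/85 = 0.5529

0.5529


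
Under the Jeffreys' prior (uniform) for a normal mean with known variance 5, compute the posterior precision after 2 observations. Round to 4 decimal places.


Prior precision = 0 (flat prior).
Post. prec. = 0 + n/var = 2/5 = 0.4

0.4


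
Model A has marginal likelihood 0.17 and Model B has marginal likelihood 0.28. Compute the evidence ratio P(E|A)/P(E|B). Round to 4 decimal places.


Evidence ratio = P(E|A) / P(E|B)
= 0.17 / 0.28
= 0.6071

0.6071


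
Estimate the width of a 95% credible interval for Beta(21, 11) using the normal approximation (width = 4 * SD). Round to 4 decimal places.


For Beta(a,b): Var = ab/((a+b)^2(a+b+1))
Var = 0.0068, SD = 0.0827
Approximate 95% CI width = 4 * 0.0827 = 0.3307

0.3307


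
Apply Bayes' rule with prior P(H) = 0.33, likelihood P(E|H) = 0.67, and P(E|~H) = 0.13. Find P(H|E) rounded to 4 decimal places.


Step 1: Compute marginal P(E) = P(E|H)P(H) + P(E|~H)P(~H)
= 0.67*0.33 + 0.13*0.67 = 0.3082
Step 2: P(H|E) = P(E|H)P(H)/P(E) = 0.2211/0.3082
= 0.7174

0.7174


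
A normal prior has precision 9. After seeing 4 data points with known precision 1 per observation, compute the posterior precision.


In the conjugate normal model, precisions add:
tau_posterior = tau_prior + n * tau_data
= 9 + 4*1 = 13

13


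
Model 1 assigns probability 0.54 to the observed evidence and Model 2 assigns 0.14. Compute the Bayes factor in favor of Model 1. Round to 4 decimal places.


BF = P(data|M1) / P(data|M2)
= 0.54 / 0.14 = 3.8571

3.8571


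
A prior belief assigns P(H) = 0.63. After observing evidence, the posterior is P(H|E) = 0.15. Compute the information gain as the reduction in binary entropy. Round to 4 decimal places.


H(prior) = -0.63*log2(0.63) - 0.37*log2(0.37)
= 0.9507
H(post) = -0.15*log2(0.15) - 0.85*log2(0.85)
= 0.6098
IG = 0.9507 - 0.6098 = 0.3408

0.3408


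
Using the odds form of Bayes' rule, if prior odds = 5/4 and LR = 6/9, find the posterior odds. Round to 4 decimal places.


Bayes' rule in odds form: posterior odds = prior odds * LR
= (5 * 6) / (4 * 9)
= 30/36 = 0.8333

0.8333


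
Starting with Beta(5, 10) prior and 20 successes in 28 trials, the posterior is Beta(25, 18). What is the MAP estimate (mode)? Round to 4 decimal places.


The mode of Beta(a, b) when a > 1 and b > 1 is (a-1)/(a+b-2)
= (25 - 1) / (25 + 18 - 2)
= 24 / 41
= 0.5854

0.5854


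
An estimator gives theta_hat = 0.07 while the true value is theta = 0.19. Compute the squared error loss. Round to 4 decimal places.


The squared error loss is (theta_hat - theta)^2
= (0.07 - 0.19)^2
= (-0.12)^2 = 0.0144

0.0144


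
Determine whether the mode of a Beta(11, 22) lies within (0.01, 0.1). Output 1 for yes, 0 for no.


First find the mode: (a-1)/(a+b-2) = 0.3226
Is 0.3226 in (0.01, 0.1)? 0

0


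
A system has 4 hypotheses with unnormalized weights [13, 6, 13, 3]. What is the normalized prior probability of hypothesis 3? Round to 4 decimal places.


The normalized prior is the weight divided by the total.
Total weight = 35
P(H3) = 13 / 35 = 0.3714

0.3714


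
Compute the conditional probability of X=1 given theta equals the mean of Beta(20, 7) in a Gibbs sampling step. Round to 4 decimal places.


Mean of Beta(20, 7) = 0.7407
P(X=1 | theta=0.7407) = 0.7407

0.7407


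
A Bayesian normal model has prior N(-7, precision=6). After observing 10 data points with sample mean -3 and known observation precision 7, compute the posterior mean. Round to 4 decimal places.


Posterior mean = (prior_precision * prior_mean + n * data_precision * data_mean) / (prior_precision + n * data_precision)
Numerator = 6*-7 + 10*7*-3 = -252
Denominator = 6 + 10*7 = 76
Posterior mean = -3.3158

-3.3158


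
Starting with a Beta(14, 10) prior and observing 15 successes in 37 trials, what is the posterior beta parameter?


Posterior beta = prior beta + failures
Failures = 37 - 15 = 22
beta_post = 10 + 22 = 32

32


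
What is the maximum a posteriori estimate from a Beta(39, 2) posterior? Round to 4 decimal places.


The MAP estimate equals the mode of the distribution.
Mode of Beta(a,b) = (a-1)/(a+b-2)
= 38/39
= 0.9744

0.9744


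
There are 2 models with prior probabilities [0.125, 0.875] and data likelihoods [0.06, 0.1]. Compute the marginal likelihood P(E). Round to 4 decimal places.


P(E) = sum over models of P(M_i) * P(E|M_i)
= 0.125*0.06 + 0.875*0.1
= 0.095

0.095


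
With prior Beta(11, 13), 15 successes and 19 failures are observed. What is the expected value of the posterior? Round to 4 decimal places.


Posterior = Beta(26, 32)
E[theta] = alpha/(alpha+beta)
= 26/58 = 0.4483

0.4483


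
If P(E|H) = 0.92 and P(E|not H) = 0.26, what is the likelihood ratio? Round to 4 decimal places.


Likelihood ratio = P(E|H) / P(E|not H)
= 0.92 / 0.26
= 3.5385

3.5385


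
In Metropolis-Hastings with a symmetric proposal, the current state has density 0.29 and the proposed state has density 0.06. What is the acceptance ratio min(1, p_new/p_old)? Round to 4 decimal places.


Ratio = p_new / p_old = 0.06 / 0.29 = 0.2069
Acceptance = min(1, 0.2069) = 0.2069

0.2069


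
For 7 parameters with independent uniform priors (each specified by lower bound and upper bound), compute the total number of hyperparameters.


A uniform prior has 2 hyperparameters per parameter.
Total = 7 * 2 = 14

14


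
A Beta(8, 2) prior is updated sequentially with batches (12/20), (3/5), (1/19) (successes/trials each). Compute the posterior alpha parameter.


Sequential conjugate updating is equivalent to a single batch update.
Total successes across all batches = 16
alpha_posterior = alpha_prior + total_successes = 8 + 16
= 24

24


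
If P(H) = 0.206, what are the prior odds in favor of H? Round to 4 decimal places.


Prior odds = P(H) / (1 - P(H))
= 0.206 / 0.794
= 0.2594

0.2594


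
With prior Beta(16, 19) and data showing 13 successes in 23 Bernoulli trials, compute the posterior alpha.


Conjugate update: alpha_posterior = alpha_prior + k
= 16 + 13 = 29

29


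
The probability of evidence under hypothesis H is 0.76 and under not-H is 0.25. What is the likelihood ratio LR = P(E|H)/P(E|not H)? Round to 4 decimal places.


LR = 0.76 / 0.25
= 3.04

3.04


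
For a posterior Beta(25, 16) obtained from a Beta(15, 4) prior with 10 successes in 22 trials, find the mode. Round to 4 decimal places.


Mode = (alpha - 1) / (alpha + beta - 2)
= 24 / 39
= 0.6154

0.6154


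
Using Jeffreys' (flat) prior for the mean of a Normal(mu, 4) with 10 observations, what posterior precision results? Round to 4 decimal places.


Flat prior means prior precision is 0.
Posterior precision = n / sigma^2 = 10/4 = 2.5

2.5


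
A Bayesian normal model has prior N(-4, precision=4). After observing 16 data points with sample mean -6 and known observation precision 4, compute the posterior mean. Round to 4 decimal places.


Posterior mean = (prior_precision * prior_mean + n * data_precision * data_mean) / (prior_precision + n * data_precision)
Numerator = 4*-4 + 16*4*-6 = -400
Denominator = 4 + 16*4 = 68
Posterior mean = -5.8824

-5.8824


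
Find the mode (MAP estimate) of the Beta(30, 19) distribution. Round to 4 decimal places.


For Beta(a,b) with a,b > 1:
Mode = (a-1)/(a+b-2) = (30-1)/(49-2)
= 29/47 = 0.617

0.617


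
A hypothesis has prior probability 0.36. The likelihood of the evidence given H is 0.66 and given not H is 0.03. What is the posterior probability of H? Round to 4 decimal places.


Using Bayes' theorem:
P(E) = 0.36 * 0.66 + 0.64 * 0.03
P(E) = 0.2568
P(H|E) = (0.36 * 0.66) / 0.2568 = 0.9252

0.9252


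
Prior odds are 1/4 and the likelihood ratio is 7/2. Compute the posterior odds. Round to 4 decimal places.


Posterior odds = prior odds * likelihood ratio
= (1/4) * (7/2)
= 7 / 8
= 0.875

0.875


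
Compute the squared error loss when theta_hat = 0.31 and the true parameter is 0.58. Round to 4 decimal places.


L = (theta_hat - theta_true)^2
= (0.31 - 0.58)^2
= -0.27^2 = 0.0729

0.0729


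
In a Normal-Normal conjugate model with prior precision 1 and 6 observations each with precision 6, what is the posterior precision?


Posterior precision = prior precision + n * observation precision
= 1 + 6 * 6
= 1 + 36 = 37

37


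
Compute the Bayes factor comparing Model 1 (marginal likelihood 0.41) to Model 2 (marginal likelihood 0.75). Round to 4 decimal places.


BF12 = marginal likelihood of M1 / marginal likelihood of M2
= 0.41/0.75
= 0.5467

0.5467


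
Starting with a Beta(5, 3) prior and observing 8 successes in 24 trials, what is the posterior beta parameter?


Posterior beta = prior beta + failures
Failures = 24 - 8 = 16
beta_post = 3 + 16 = 19

19


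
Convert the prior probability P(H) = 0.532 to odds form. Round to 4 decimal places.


P(not H) = 1 - 0.532 = 0.468
Odds = 0.532 / 0.468 = 1.1368

1.1368


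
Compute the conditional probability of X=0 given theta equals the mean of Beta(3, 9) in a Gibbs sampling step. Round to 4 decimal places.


Mean of Beta(3, 9) = 0.25
P(X=0 | theta=0.25) = 0.75

0.75


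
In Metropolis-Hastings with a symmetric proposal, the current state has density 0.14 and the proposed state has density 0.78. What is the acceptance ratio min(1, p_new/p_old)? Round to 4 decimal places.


Ratio = p_new / p_old = 0.78 / 0.14 = 5.5714
Acceptance = min(1, 5.5714) = 1.0

1.0


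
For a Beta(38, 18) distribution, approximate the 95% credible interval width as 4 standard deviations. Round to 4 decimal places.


Variance of Beta(a,b) = ab / ((a+b)^2 * (a+b+1))
= 38*18 / ((56)^2 * 57)
= 0.0038
SD = sqrt(0.0038) = 0.0619
Width = 4 * SD = 0.2474

0.2474


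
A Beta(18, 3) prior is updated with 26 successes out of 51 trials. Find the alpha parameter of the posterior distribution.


In the Beta-Binomial conjugate update:
alpha_post = alpha_prior + successes
= 18 + 26
= 44

44


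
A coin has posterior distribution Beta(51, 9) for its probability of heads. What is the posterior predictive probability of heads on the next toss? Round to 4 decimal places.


Posterior predictive = E[theta] = alpha/(alpha+beta)
= 51/60
= 0.85

0.85


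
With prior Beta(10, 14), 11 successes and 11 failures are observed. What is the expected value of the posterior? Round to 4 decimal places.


Posterior = Beta(21, 25)
E[theta] = alpha/(alpha+beta)
= 21/46 = 0.4565

0.4565


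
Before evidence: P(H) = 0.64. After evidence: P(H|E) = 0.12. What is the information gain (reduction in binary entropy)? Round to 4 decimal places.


Prior entropy = 0.9427
Posterior entropy = 0.5294
Information gain = 0.9427 - 0.5294 = 0.4133

0.4133


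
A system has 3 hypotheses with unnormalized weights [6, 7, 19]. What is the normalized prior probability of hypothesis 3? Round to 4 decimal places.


The normalized prior is the weight divided by the total.
Total weight = 32
P(H3) = 19 / 32 = 0.5938

0.5938


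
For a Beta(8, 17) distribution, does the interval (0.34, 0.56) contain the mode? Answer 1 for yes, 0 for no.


Mode of Beta(a,b) = (a-1)/(a+b-2)
= (8-1)/(8+17-2) = 0.3043
Check: 0.34 <= 0.3043 <= 0.56?
Result: 0

0


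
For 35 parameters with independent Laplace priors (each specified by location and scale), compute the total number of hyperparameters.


A Laplace prior has 2 hyperparameters per parameter.
Total = 35 * 2 = 70

70


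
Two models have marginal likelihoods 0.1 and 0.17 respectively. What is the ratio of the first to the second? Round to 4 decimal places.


Evidence ratio = 0.1 / 0.17
= 0.5882

0.5882


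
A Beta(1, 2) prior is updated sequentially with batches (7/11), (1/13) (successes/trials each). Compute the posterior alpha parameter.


Sequential conjugate updating is equivalent to a single batch update.
Total successes across all batches = 8
alpha_posterior = alpha_prior + total_successes = 1 + 8
= 9

9


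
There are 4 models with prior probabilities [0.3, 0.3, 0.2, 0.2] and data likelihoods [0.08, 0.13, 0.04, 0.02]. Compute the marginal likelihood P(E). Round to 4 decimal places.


P(E) = sum over models of P(M_i) * P(E|M_i)
= 0.3*0.08 + 0.3*0.13 + 0.2*0.04 + 0.2*0.02
= 0.075

0.075


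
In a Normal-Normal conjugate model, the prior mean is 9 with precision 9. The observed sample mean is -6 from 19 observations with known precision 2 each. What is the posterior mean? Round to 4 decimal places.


Posterior precision = tau0 + n*tau = 9 + 19*2 = 47
Posterior mean = (tau0*mu0 + n*tau*xbar) / posterior_precision
= (9*9 + 19*2*-6) / 47
= -147 / 47 = -3.1277

-3.1277


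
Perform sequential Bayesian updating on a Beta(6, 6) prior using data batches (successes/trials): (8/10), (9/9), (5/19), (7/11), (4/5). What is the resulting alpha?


Accumulate successes: 33
Posterior alpha = prior alpha + sum of successes
= 6 + 33 = 39

39


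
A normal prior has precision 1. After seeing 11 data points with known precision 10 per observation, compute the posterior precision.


In the conjugate normal model, precisions add:
tau_posterior = tau_prior + n * tau_data
= 1 + 11*10 = 111

111


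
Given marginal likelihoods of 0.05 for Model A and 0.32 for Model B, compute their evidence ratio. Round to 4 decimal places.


Ratio = ML(A) / ML(B) = 0.05/0.32
= 0.1562

0.1562


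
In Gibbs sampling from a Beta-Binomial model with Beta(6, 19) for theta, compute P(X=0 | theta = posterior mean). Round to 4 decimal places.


Posterior mean = alpha/(alpha+beta) = 6/25 = 0.24
P(X=0|theta=mean) = 1 - theta = 0.76

0.76


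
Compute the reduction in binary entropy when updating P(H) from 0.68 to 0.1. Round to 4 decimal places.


H_before = -p*log2(p) - (1-p)*log2(1-p) for p=0.68: 0.9044
H_after for p=0.1: 0.469
Reduction = 0.9044 - 0.469 = 0.4354

0.4354


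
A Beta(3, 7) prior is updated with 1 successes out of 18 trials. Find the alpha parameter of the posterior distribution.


In the Beta-Binomial conjugate update:
alpha_post = alpha_prior + successes
= 3 + 1
= 4

4


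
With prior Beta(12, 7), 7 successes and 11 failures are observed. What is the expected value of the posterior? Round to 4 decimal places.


Posterior = Beta(19, 18)
E[theta] = alpha/(alpha+beta)
= 19/37 = 0.5135

0.5135


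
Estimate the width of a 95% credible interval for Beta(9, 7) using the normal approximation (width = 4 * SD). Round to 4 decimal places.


For Beta(a,b): Var = ab/((a+b)^2(a+b+1))
Var = 0.0145, SD = 0.1203
Approximate 95% CI width = 4 * 0.1203 = 0.4813

0.4813


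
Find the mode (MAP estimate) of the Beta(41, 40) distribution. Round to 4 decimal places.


For Beta(a,b) with a,b > 1:
Mode = (a-1)/(a+b-2) = (41-1)/(81-2)
= 40/79 = 0.5063

0.5063


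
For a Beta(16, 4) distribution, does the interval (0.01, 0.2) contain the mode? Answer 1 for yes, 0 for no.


Mode of Beta(a,b) = (a-1)/(a+b-2)
= (16-1)/(16+4-2) = 0.8333
Check: 0.01 <= 0.8333 <= 0.2?
Result: 0

0


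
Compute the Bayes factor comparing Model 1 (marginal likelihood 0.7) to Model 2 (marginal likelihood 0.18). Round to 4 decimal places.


BF12 = marginal likelihood of M1 / marginal likelihood of M2
= 0.7/0.18
= 3.8889

3.8889


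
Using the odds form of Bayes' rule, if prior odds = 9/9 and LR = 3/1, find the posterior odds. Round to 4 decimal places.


Bayes' rule in odds form: posterior odds = prior odds * LR
= (9 * 3) / (9 * 1)
= 27/9 = 3.0

3.0


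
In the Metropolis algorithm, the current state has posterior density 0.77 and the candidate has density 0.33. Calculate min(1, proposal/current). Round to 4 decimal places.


Ratio = 0.33/0.77 = 0.4286
Acceptance probability = min(1, 0.4286)
= 0.4286

0.4286


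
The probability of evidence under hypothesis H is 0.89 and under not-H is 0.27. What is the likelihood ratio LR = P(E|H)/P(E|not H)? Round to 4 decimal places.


LR = 0.89 / 0.27
= 3.2963

3.2963


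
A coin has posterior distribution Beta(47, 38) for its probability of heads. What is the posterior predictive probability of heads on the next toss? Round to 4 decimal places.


Posterior predictive = E[theta] = alpha/(alpha+beta)
= 47/85
= 0.5529

0.5529


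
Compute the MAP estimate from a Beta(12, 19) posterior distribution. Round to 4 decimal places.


MAP = mode of Beta distribution
= (alpha - 1)/(alpha + beta - 2)
= (12-1)/(12+19-2)
= 11/29 = 0.3793

0.3793


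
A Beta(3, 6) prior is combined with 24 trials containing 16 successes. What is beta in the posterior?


In conjugate updating:
beta_posterior = beta_prior + (n - k)
= 6 + (24 - 16)
= 6 + 8 = 14

14


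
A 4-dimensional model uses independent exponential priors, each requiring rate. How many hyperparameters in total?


Per parameter: 1 (rate).
Total = 4 * 1 = 4

4


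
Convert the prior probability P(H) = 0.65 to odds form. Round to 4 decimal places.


P(not H) = 1 - 0.65 = 0.35
Odds = 0.65 / 0.35 = 1.8571

1.8571


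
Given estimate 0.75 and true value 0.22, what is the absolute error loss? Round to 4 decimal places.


Absolute error = |estimate - true|
= |0.53| = 0.53

0.53


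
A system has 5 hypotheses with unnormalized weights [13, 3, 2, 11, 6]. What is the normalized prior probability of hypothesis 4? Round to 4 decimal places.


The normalized prior is the weight divided by the total.
Total weight = 35
P(H4) = 11 / 35 = 0.3143

0.3143


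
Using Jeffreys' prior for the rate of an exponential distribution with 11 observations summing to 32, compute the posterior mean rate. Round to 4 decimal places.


Jeffreys' prior leads to posterior Gamma(11, 32).
Mean = 11/32 = 0.3438

0.3438


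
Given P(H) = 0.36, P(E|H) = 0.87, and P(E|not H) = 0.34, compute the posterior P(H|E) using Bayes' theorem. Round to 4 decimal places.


By Bayes' theorem: P(H|E) = P(E|H)*P(H) / P(E)
P(E) = P(E|H)*P(H) + P(E|not H)*P(not H)
P(E) = 0.87*0.36 + 0.34*0.64 = 0.5308
P(H|E) = 0.87*0.36 / 0.5308 = 0.5901

0.5901


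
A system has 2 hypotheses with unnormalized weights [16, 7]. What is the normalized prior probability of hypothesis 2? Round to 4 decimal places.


The normalized prior is the weight divided by the total.
Total weight = 23
P(H2) = 7 / 23 = 0.3043

0.3043


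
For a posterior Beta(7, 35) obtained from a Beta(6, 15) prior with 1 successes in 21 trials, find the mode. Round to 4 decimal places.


Mode = (alpha - 1) / (alpha + beta - 2)
= 6 / 40
= 0.15

0.15


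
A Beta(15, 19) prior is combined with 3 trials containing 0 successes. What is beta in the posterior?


In conjugate updating:
beta_posterior = beta_prior + (n - k)
= 19 + (3 - 0)
= 19 + 3 = 22

22


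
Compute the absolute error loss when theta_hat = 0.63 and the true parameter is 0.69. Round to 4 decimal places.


L = |theta_hat - theta_true|
= |0.63 - 0.69| = 0.06

0.06


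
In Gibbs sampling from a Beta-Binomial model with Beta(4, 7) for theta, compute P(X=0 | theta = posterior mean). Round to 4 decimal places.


Posterior mean = alpha/(alpha+beta) = 4/11 = 0.3636
P(X=0|theta=mean) = 1 - theta = 0.6364

0.6364


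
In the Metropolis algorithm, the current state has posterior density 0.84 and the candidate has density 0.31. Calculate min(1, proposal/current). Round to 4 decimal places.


Ratio = 0.31/0.84 = 0.369
Acceptance probability = min(1, 0.369)
= 0.369

0.369


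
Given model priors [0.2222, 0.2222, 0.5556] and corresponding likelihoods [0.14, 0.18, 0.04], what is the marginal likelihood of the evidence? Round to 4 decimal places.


P(E) = sum_i P(M_i) P(E|M_i)
= 0.0311 + 0.04 + 0.0222
= 0.0933

0.0933


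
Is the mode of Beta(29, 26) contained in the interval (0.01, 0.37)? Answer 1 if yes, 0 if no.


Mode = (a-1)/(a+b-2) = 28/53 = 0.5283
Interval: (0.01, 0.37)
Contains mode? 0

0


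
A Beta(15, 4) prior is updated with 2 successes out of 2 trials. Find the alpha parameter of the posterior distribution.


In the Beta-Binomial conjugate update:
alpha_post = alpha_prior + successes
= 15 + 2
= 17

17


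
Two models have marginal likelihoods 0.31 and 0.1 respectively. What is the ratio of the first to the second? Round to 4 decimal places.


Evidence ratio = 0.31 / 0.1
= 3.1

3.1


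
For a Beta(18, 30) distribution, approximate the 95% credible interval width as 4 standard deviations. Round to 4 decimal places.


Variance of Beta(a,b) = ab / ((a+b)^2 * (a+b+1))
= 18*30 / ((48)^2 * 49)
= 0.0048
SD = sqrt(0.0048) = 0.0692
Width = 4 * SD = 0.2766

0.2766


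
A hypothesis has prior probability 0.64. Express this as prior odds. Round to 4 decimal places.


Odds = P(H) / P(not H) = 0.64 / 0.36
= 1.7778

1.7778


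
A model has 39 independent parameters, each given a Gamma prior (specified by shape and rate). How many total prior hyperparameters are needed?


Each Gamma prior needs 2 hyperparameters (shape and rate).
Total = 2 * 39 = 78

78


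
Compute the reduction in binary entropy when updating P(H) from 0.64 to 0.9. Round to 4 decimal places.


H_before = -p*log2(p) - (1-p)*log2(1-p) for p=0.64: 0.9427
H_after for p=0.9: 0.469
Reduction = 0.9427 - 0.469 = 0.4737

0.4737


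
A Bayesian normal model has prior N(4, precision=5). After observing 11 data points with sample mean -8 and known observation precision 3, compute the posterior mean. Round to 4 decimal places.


Posterior mean = (prior_precision * prior_mean + n * data_precision * data_mean) / (prior_precision + n * data_precision)
Numerator = 5*4 + 11*3*-8 = -244
Denominator = 5 + 11*3 = 38
Posterior mean = -6.4211

-6.4211


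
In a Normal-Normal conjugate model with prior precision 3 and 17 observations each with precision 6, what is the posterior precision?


Posterior precision = prior precision + n * observation precision
= 3 + 17 * 6
= 3 + 102 = 105

105


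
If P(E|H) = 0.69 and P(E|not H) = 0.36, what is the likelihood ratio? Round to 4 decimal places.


Likelihood ratio = P(E|H) / P(E|not H)
= 0.69 / 0.36
= 1.9167

1.9167


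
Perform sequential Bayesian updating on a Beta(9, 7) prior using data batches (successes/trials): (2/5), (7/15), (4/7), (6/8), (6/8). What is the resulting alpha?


Accumulate successes: 25
Posterior alpha = prior alpha + sum of successes
= 9 + 25 = 34

34


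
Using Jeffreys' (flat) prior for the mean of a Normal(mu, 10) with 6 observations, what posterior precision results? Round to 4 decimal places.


Flat prior means prior precision is 0.
Posterior precision = n / sigma^2 = 6/10 = 0.6

0.6


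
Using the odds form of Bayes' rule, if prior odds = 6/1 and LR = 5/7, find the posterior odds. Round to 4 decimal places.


Bayes' rule in odds form: posterior odds = prior odds * LR
= (6 * 5) / (1 * 7)
= 30/7 = 4.2857

4.2857


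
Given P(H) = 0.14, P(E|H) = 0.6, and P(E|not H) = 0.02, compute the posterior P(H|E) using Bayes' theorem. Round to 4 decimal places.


By Bayes' theorem: P(H|E) = P(E|H)*P(H) / P(E)
P(E) = P(E|H)*P(H) + P(E|not H)*P(not H)
P(E) = 0.6*0.14 + 0.02*0.86 = 0.1012
P(H|E) = 0.6*0.14 / 0.1012 = 0.83

0.83


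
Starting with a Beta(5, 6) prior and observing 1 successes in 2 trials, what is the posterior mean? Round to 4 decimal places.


Posterior parameters: alpha = 5 + 1 = 6
beta = 6 + 1 = 7
Posterior mean = alpha / (alpha + beta) = 6 / 13
= 0.4615

0.4615


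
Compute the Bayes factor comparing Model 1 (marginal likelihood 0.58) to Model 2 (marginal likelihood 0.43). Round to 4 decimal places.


BF12 = marginal likelihood of M1 / marginal likelihood of M2
= 0.58/0.43
= 1.3488

1.3488


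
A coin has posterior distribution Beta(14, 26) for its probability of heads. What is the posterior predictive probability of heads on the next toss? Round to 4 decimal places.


Posterior predictive = E[theta] = alpha/(alpha+beta)
= 14/40
= 0.35

0.35


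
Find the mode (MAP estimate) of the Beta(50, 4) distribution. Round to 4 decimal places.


For Beta(a,b) with a,b > 1:
Mode = (a-1)/(a+b-2) = (50-1)/(54-2)
= 49/52 = 0.9423

0.9423


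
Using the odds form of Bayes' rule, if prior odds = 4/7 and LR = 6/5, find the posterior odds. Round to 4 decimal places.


Bayes' rule in odds form: posterior odds = prior odds * LR
= (4 * 6) / (7 * 5)
= 24/35 = 0.6857

0.6857


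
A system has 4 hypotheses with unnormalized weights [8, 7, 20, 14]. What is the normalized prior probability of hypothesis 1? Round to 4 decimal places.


The normalized prior is the weight divided by the total.
Total weight = 49
P(H1) = 8 / 49 = 0.1633

0.1633


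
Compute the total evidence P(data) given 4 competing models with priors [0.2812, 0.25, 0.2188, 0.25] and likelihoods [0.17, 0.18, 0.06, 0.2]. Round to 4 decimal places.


Marginal likelihood = sum P(model_i) * P(data|model_i)
Model 1: 0.2812 * 0.17 = 0.0478
Model 2: 0.25 * 0.18 = 0.045
Model 3: 0.2188 * 0.06 = 0.0131
Model 4: 0.25 * 0.2 = 0.05
Total = 0.1559

0.1559


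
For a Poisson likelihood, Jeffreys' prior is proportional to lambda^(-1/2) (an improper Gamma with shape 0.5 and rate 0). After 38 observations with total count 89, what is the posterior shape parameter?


Jeffreys' prior for Poisson is proportional to lambda^(-1/2).
Posterior is Gamma(0.5 + S, 0 + n) = Gamma(0.5 + 89, 38).
Posterior shape = 0.5 + S = 0.5 + 89 = 89.5

89.5


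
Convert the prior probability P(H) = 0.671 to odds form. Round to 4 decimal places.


P(not H) = 1 - 0.671 = 0.329
Odds = 0.671 / 0.329 = 2.0395

2.0395


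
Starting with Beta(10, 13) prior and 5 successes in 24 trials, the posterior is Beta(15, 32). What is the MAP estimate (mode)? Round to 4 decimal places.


The mode of Beta(a, b) when a > 1 and b > 1 is (a-1)/(a+b-2)
= (15 - 1) / (15 + 32 - 2)
= 14 / 45
= 0.3111

0.3111


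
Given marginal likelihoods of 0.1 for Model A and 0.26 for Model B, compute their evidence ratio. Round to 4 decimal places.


Ratio = ML(A) / ML(B) = 0.1/0.26
= 0.3846

0.3846


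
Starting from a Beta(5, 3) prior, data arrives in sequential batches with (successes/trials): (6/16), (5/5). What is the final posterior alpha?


In sequential Bayesian updating, we sum all successes.
Total successes = 11
Final alpha = 5 + 11 = 16

16


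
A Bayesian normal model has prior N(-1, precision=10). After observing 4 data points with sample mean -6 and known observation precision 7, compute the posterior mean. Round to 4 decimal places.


Posterior mean = (prior_precision * prior_mean + n * data_precision * data_mean) / (prior_precision + n * data_precision)
Numerator = 10*-1 + 4*7*-6 = -178
Denominator = 10 + 4*7 = 38
Posterior mean = -4.6842

-4.6842


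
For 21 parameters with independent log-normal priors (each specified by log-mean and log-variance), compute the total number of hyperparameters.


A log-normal prior has 2 hyperparameters per parameter.
Total = 21 * 2 = 42

42


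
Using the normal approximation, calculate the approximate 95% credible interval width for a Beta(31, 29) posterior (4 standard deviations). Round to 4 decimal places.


Var(Beta) = 31*29/(60^2 * 61) = 0.0041
SD = 0.064
Width ~ 4*SD = 0.2559

0.2559


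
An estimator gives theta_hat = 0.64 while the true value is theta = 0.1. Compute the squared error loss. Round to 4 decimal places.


The squared error loss is (theta_hat - theta)^2
= (0.64 - 0.1)^2
= (0.54)^2 = 0.2916

0.2916


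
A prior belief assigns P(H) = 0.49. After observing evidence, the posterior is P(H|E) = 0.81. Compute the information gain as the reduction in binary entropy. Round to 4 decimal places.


H(prior) = -0.49*log2(0.49) - 0.51*log2(0.51)
= 0.9997
H(post) = -0.81*log2(0.81) - 0.19*log2(0.19)
= 0.7015
IG = 0.9997 - 0.7015 = 0.2982

0.2982


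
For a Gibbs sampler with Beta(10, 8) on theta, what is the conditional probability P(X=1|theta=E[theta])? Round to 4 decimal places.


E[theta] = 10/(10+8) = 0.5556
P(X=1|theta) = theta = 0.5556

0.5556


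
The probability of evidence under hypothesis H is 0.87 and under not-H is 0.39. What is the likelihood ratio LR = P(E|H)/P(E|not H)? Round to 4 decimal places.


LR = 0.87 / 0.39
= 2.2308

2.2308


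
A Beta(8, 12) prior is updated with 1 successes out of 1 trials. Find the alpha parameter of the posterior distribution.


In the Beta-Binomial conjugate update:
alpha_post = alpha_prior + successes
= 8 + 1
= 9

9


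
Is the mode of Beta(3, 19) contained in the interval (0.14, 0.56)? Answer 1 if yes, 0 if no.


Mode = (a-1)/(a+b-2) = 2/20 = 0.1
Interval: (0.14, 0.56)
Contains mode? 0

0


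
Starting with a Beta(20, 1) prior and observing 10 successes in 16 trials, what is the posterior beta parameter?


Posterior beta = prior beta + failures
Failures = 16 - 10 = 6
beta_post = 1 + 6 = 7

7


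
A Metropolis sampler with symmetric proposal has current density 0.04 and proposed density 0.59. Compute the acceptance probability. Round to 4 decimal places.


For symmetric proposals, acceptance = min(1, pi(x*)/pi(x))
= min(1, 0.59/0.04)
= min(1, 14.75) = 1.0

1.0


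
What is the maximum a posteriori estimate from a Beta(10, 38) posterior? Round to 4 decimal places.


The MAP estimate equals the mode of the distribution.
Mode of Beta(a,b) = (a-1)/(a+b-2)
= 9/46
= 0.1957

0.1957


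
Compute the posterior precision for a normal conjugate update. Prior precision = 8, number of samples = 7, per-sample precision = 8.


tau_post = tau_0 + n * tau
= 8 + 7 * 8 = 64

64


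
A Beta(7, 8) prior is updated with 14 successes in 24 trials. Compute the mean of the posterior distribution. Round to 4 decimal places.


After update: Beta(21, 18)
Mean = 21 / (21 + 18) = 21 / 39
= 0.5385

0.5385


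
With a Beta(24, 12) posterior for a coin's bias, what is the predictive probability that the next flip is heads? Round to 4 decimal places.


The predictive probability equals the posterior mean.
P(next = heads) = alpha / (alpha + beta)
= 24 / 36 = 0.6667

0.6667


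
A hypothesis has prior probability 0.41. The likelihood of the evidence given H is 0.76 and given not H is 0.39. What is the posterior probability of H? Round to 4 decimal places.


Using Bayes' theorem:
P(E) = 0.41 * 0.76 + 0.59 * 0.39
P(E) = 0.5417
P(H|E) = (0.41 * 0.76) / 0.5417 = 0.5752

0.5752


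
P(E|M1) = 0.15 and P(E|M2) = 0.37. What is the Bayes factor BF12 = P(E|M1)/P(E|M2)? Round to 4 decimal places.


Bayes factor BF12 = P(E|M1) / P(E|M2)
= 0.15 / 0.37
= 0.4054

0.4054


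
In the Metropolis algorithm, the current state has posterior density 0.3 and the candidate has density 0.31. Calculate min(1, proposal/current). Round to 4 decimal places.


Ratio = 0.31/0.3 = 1.0333
Acceptance probability = min(1, 1.0333)
= 1.0

1.0


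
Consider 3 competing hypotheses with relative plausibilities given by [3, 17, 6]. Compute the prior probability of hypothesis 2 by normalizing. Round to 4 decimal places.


Sum of weights = 3 + 17 + 6 = 26
Normalized prior for H2 = 17 / 26
= 0.6538

0.6538


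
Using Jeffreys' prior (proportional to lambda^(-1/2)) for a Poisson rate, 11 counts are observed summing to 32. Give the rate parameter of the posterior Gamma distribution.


Conjugate update: Gamma(prior_shape + S, prior_rate + n).
Prior shape = 0.5, prior rate = 0.
Posterior rate = 0 + n = 11

11.0
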